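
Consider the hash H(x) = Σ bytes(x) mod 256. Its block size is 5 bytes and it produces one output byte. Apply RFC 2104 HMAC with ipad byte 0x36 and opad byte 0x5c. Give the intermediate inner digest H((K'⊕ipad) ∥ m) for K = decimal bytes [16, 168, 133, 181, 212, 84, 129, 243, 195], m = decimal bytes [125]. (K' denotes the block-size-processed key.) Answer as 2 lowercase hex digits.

Key decimal bytes [16, 168, 133, 181, 212, 84, 129, 243, 195] = 10 a8 85 b5 d4 54 81 f3 c3 is 9 bytes > B = 5, so hash it first: H(key) = 51, then zero-pad to 5 bytes: K' = 51 00 00 00 00.
K' ⊕ ipad = 67 36 36 36 36.
Inner input = 67 36 36 36 36 ∥ 7d.
Inner hash: sum = 103+54+54+54+54+125 = 444; mod 256 = 188 → bc.

bc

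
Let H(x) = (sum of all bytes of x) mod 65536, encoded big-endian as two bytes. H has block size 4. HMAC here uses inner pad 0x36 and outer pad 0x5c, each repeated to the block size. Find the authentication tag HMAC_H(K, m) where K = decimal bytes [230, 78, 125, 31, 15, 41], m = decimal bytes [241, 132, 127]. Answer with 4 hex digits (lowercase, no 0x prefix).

Key decimal bytes [230, 78, 125, 31, 15, 41] = e6 4e 7d 1f 0f 29 is 6 bytes > B = 4, so hash it first: H(key) = 02 08, then zero-pad to 4 bytes: K' = 02 08 00 00.
K' ⊕ ipad = 34 3e 36 36.  K' ⊕ opad = 5e 54 5c 5c.
Inner input = (K'⊕ipad) ∥ m = 34 3e 36 36 ∥ f1 84 7f.
Inner hash: sum = 52+62+54+54+241+132+127 = 722 → 02 d2.
Outer input = (K'⊕opad) ∥ inner = 5e 54 5c 5c ∥ 02 d2.
Outer hash (tag): sum = 94+84+92+92+2+210 = 574 → 02 3e.

023e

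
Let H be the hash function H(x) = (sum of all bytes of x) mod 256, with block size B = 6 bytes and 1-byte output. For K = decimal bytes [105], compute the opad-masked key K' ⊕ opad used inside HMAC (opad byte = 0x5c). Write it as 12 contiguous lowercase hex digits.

355c5c5c5c5c

Key decimal bytes [105] = 69 is 1 byte ≤ B = 6; zero-pad to 6 bytes: K' = 69 00 00 00 00 00.
XOR each byte with 0x5c: 69⊕5c=35, 00⊕5c=5c, 00⊕5c=5c, 00⊕5c=5c, 00⊕5c=5c, 00⊕5c=5c.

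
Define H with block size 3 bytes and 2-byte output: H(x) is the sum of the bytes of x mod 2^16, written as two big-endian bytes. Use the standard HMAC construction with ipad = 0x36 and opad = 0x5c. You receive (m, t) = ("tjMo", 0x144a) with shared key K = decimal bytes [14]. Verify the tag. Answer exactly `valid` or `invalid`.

invalid

Key decimal bytes [14] = 0e is 1 byte ≤ B = 3; zero-pad to 3 bytes: K' = 0e 00 00.
K' ⊕ ipad = 38 36 36; K' ⊕ opad = 52 5c 5c.
Inner hash: sum = 56+54+54+116+106+77+111 = 574 → 02 3e.
Outer hash (recomputed tag): sum = 82+92+92+2+62 = 330 → 01 4a.
Recomputed tag = 014a; claimed = 144a → mismatch.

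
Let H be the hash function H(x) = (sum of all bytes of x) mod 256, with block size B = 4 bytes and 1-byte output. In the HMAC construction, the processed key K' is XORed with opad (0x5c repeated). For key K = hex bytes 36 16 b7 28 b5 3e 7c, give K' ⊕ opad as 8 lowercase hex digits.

c65c5c5c

Key hex bytes 36 16 b7 28 b5 3e 7c is 7 bytes > B = 4, so hash it first: H(key) = 9a, then zero-pad to 4 bytes: K' = 9a 00 00 00.
XOR each byte with 0x5c: 9a⊕5c=c6, 00⊕5c=5c, 00⊕5c=5c, 00⊕5c=5c.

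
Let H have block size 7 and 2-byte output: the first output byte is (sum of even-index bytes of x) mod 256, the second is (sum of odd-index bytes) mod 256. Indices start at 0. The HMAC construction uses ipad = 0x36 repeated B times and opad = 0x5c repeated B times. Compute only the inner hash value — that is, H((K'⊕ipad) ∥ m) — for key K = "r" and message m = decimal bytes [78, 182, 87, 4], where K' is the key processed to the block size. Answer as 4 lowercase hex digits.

Key "r" = 72 is 1 byte ≤ B = 7; zero-pad to 7 bytes: K' = 72 00 00 00 00 00 00.
K' ⊕ ipad = 44 36 36 36 36 36 36.
Inner input = 44 36 36 36 36 36 36 ∥ 4e b6 57 04.
Inner hash: even-index sum = 416 mod 256 = 160; odd-index sum = 327 mod 256 = 71 → a0 47.

a047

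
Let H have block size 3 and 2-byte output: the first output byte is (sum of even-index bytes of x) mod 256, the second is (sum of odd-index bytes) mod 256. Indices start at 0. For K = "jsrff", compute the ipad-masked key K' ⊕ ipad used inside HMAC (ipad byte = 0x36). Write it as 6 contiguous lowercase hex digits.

Key "jsrff" = 6a 73 72 66 66 is 5 bytes > B = 3, so hash it first: H(key) = 42 d9, then zero-pad to 3 bytes: K' = 42 d9 00.
XOR each byte with 0x36: 42⊕36=74, d9⊕36=ef, 00⊕36=36.

74ef36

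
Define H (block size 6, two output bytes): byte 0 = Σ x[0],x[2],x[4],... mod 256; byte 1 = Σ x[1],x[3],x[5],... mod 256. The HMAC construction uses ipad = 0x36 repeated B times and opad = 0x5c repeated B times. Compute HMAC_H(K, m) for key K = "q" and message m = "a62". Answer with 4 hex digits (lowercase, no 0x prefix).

2bec

Key "q" = 71 is 1 byte ≤ B = 6; zero-pad to 6 bytes: K' = 71 00 00 00 00 00.
K' ⊕ ipad = 47 36 36 36 36 36.  K' ⊕ opad = 2d 5c 5c 5c 5c 5c.
Inner input = (K'⊕ipad) ∥ m = 47 36 36 36 36 36 ∥ 61 36 32.
Inner hash: even-index sum = 326 mod 256 = 70; odd-index sum = 216 mod 256 = 216 → 46 d8.
Outer input = (K'⊕opad) ∥ inner = 2d 5c 5c 5c 5c 5c ∥ 46 d8.
Outer hash (tag): even-index sum = 299 mod 256 = 43; odd-index sum = 492 mod 256 = 236 → 2b ec.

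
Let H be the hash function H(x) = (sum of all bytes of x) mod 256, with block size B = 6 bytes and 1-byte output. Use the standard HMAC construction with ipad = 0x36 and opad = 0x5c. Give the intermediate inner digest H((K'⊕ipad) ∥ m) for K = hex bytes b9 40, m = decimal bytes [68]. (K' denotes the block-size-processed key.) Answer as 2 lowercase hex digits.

Key hex bytes b9 40 is 2 bytes ≤ B = 6; zero-pad to 6 bytes: K' = b9 40 00 00 00 00.
K' ⊕ ipad = 8f 76 36 36 36 36.
Inner input = 8f 76 36 36 36 36 ∥ 44.
Inner hash: sum = 143+118+54+54+54+54+68 = 545; mod 256 = 33 → 21.

21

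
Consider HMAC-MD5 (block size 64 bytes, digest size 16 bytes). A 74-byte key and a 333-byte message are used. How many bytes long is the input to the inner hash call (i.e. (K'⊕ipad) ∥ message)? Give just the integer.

Key is 74 > 64 bytes, so it is hashed to 16 bytes then zero-padded to 64: |K'| = 64.
Inner input = (K'⊕ipad) ∥ m → 64 + 333 = 397 bytes.

397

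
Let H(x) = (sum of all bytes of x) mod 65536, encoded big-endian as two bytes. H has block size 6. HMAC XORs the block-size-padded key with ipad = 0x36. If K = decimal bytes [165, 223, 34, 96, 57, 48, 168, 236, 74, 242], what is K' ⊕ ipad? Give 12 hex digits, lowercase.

Key decimal bytes [165, 223, 34, 96, 57, 48, 168, 236, 74, 242] = a5 df 22 60 39 30 a8 ec 4a f2 is 10 bytes > B = 6, so hash it first: H(key) = 05 3f, then zero-pad to 6 bytes: K' = 05 3f 00 00 00 00.
XOR each byte with 0x36: 05⊕36=33, 3f⊕36=09, 00⊕36=36, 00⊕36=36, 00⊕36=36, 00⊕36=36.

330936363636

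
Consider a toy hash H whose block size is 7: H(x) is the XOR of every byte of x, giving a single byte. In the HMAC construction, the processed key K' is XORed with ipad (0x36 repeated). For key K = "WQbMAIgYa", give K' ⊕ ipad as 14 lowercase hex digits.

48363636363636

Key "WQbMAIgYa" = 57 51 62 4d 41 49 67 59 61 is 9 bytes > B = 7, so hash it first: H(key) = 7e, then zero-pad to 7 bytes: K' = 7e 00 00 00 00 00 00.
XOR each byte with 0x36: 7e⊕36=48, 00⊕36=36, 00⊕36=36, 00⊕36=36, 00⊕36=36, 00⊕36=36, 00⊕36=36.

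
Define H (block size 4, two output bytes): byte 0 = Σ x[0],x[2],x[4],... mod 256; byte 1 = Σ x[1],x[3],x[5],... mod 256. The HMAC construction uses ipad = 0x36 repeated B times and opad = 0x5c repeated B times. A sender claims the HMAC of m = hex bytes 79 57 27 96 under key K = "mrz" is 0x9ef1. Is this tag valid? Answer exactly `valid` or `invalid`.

valid

Key "mrz" = 6d 72 7a is 3 bytes ≤ B = 4; zero-pad to 4 bytes: K' = 6d 72 7a 00.
K' ⊕ ipad = 5b 44 4c 36; K' ⊕ opad = 31 2e 26 5c.
Inner hash: even-index sum = 327 mod 256 = 71; odd-index sum = 359 mod 256 = 103 → 47 67.
Outer hash (recomputed tag): even-index sum = 158 mod 256 = 158; odd-index sum = 241 mod 256 = 241 → 9e f1.
Recomputed tag = 9ef1; claimed = 9ef1 → match.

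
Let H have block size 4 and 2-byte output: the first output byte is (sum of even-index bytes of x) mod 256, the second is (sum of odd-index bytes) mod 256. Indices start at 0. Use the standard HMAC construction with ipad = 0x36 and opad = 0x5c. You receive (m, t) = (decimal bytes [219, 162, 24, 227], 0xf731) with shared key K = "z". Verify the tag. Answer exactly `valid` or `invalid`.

Key "z" = 7a is 1 byte ≤ B = 4; zero-pad to 4 bytes: K' = 7a 00 00 00.
K' ⊕ ipad = 4c 36 36 36; K' ⊕ opad = 26 5c 5c 5c.
Inner hash: even-index sum = 373 mod 256 = 117; odd-index sum = 497 mod 256 = 241 → 75 f1.
Outer hash (recomputed tag): even-index sum = 247 mod 256 = 247; odd-index sum = 425 mod 256 = 169 → f7 a9.
Recomputed tag = f7a9; claimed = f731 → mismatch.

invalid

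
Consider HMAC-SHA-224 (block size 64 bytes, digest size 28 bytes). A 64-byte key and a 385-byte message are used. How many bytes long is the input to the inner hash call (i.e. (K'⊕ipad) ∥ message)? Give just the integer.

Key is 64 ≤ 64 bytes, zero-padded: |K'| = 64.
Inner input = (K'⊕ipad) ∥ m → 64 + 385 = 449 bytes.

449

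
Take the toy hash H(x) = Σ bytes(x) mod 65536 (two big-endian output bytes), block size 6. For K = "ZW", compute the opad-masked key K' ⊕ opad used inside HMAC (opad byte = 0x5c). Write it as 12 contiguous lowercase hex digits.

Key "ZW" = 5a 57 is 2 bytes ≤ B = 6; zero-pad to 6 bytes: K' = 5a 57 00 00 00 00.
XOR each byte with 0x5c: 5a⊕5c=06, 57⊕5c=0b, 00⊕5c=5c, 00⊕5c=5c, 00⊕5c=5c, 00⊕5c=5c.

060b5c5c5c5c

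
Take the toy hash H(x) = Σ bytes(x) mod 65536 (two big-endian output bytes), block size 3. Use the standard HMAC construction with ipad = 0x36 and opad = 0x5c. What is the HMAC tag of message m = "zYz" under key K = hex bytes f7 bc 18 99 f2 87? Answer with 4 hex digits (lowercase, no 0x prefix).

Key hex bytes f7 bc 18 99 f2 87 is 6 bytes > B = 3, so hash it first: H(key) = 03 dd, then zero-pad to 3 bytes: K' = 03 dd 00.
K' ⊕ ipad = 35 eb 36.  K' ⊕ opad = 5f 81 5c.
Inner input = (K'⊕ipad) ∥ m = 35 eb 36 ∥ 7a 59 7a.
Inner hash: sum = 53+235+54+122+89+122 = 675 → 02 a3.
Outer input = (K'⊕opad) ∥ inner = 5f 81 5c ∥ 02 a3.
Outer hash (tag): sum = 95+129+92+2+163 = 481 → 01 e1.

01e1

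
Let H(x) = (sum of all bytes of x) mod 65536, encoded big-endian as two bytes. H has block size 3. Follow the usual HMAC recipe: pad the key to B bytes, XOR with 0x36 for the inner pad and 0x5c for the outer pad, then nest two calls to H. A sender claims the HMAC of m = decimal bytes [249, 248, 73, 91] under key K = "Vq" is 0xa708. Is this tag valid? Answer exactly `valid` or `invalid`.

invalid

Key "Vq" = 56 71 is 2 bytes ≤ B = 3; zero-pad to 3 bytes: K' = 56 71 00.
K' ⊕ ipad = 60 47 36; K' ⊕ opad = 0a 2d 5c.
Inner hash: sum = 96+71+54+249+248+73+91 = 882 → 03 72.
Outer hash (recomputed tag): sum = 10+45+92+3+114 = 264 → 01 08.
Recomputed tag = 0108; claimed = a708 → mismatch.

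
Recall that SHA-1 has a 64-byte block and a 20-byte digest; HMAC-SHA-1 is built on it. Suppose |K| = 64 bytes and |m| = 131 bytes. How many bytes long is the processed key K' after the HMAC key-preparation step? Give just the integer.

64

Key is 64 ≤ 64 bytes, zero-padded: |K'| = 64.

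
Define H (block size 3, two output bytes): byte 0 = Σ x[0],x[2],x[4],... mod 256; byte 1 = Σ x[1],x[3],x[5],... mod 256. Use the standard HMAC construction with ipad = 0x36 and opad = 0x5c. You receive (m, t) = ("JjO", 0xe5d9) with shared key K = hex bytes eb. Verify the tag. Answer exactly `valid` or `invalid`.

invalid

Key hex bytes eb is 1 byte ≤ B = 3; zero-pad to 3 bytes: K' = eb 00 00.
K' ⊕ ipad = dd 36 36; K' ⊕ opad = b7 5c 5c.
Inner hash: even-index sum = 381 mod 256 = 125; odd-index sum = 207 mod 256 = 207 → 7d cf.
Outer hash (recomputed tag): even-index sum = 482 mod 256 = 226; odd-index sum = 217 mod 256 = 217 → e2 d9.
Recomputed tag = e2d9; claimed = e5d9 → mismatch.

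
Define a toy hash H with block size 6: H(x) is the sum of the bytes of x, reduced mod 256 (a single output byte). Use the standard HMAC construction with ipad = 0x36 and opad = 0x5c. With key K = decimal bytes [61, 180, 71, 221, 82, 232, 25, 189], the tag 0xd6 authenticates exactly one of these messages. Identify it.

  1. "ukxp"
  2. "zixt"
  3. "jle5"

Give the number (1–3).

Key decimal bytes [61, 180, 71, 221, 82, 232, 25, 189] = 3d b4 47 dd 52 e8 19 bd is 8 bytes > B = 6, so hash it first: H(key) = 25, then zero-pad to 6 bytes: K' = 25 00 00 00 00 00.
K' ⊕ ipad = 13 36 36 36 36 36; K' ⊕ opad = 79 5c 5c 5c 5c 5c.
m1: inner = H(13 36 36 36 36 36 75 6b 78 70) = e9; tag = H(79 5c 5c 5c 5c 5c e9) = 2e
m2: inner = H(13 36 36 36 36 36 7a 69 78 74) = f0; tag = H(79 5c 5c 5c 5c 5c f0) = 35
m3: inner = H(13 36 36 36 36 36 6a 6c 65 35) = 91; tag = H(79 5c 5c 5c 5c 5c 91) = d6 ← matches

3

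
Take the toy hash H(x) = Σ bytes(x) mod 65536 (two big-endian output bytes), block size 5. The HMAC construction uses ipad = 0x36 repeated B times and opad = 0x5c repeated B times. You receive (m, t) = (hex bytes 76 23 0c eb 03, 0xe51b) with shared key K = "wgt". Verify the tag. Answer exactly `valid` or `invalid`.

Key "wgt" = 77 67 74 is 3 bytes ≤ B = 5; zero-pad to 5 bytes: K' = 77 67 74 00 00.
K' ⊕ ipad = 41 51 42 36 36; K' ⊕ opad = 2b 3b 28 5c 5c.
Inner hash: sum = 65+81+66+54+54+118+35+12+235+3 = 723 → 02 d3.
Outer hash (recomputed tag): sum = 43+59+40+92+92+2+211 = 539 → 02 1b.
Recomputed tag = 021b; claimed = e51b → mismatch.

invalid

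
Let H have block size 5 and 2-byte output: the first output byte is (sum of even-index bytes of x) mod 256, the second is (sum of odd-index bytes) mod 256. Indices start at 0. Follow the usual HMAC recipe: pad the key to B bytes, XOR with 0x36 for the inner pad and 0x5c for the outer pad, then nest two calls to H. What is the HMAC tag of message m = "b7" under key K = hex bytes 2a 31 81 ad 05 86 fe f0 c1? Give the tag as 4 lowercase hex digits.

Key hex bytes 2a 31 81 ad 05 86 fe f0 c1 is 9 bytes > B = 5, so hash it first: H(key) = 6f 54, then zero-pad to 5 bytes: K' = 6f 54 00 00 00.
K' ⊕ ipad = 59 62 36 36 36.  K' ⊕ opad = 33 08 5c 5c 5c.
Inner input = (K'⊕ipad) ∥ m = 59 62 36 36 36 ∥ 62 37.
Inner hash: even-index sum = 252 mod 256 = 252; odd-index sum = 250 mod 256 = 250 → fc fa.
Outer input = (K'⊕opad) ∥ inner = 33 08 5c 5c 5c ∥ fc fa.
Outer hash (tag): even-index sum = 485 mod 256 = 229; odd-index sum = 352 mod 256 = 96 → e5 60.

e560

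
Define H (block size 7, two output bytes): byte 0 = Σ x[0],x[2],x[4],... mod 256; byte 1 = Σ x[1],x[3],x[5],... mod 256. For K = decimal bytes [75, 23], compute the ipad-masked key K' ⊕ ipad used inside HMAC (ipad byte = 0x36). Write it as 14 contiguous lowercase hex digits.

7d213636363636

Key decimal bytes [75, 23] = 4b 17 is 2 bytes ≤ B = 7; zero-pad to 7 bytes: K' = 4b 17 00 00 00 00 00.
XOR each byte with 0x36: 4b⊕36=7d, 17⊕36=21, 00⊕36=36, 00⊕36=36, 00⊕36=36, 00⊕36=36, 00⊕36=36.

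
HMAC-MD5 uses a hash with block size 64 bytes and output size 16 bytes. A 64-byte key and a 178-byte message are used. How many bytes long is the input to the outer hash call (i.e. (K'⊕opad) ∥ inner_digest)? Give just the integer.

80

Key is 64 ≤ 64 bytes, zero-padded: |K'| = 64.
Outer input = (K'⊕opad) ∥ H(inner) → 64 + 16 = 80 bytes.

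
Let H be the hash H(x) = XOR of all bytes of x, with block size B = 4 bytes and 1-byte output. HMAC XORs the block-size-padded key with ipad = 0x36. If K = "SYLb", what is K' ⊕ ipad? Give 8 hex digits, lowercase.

656f7a54

Key "SYLb" = 53 59 4c 62 is exactly B = 4 bytes: K' = 53 59 4c 62.
XOR each byte with 0x36: 53⊕36=65, 59⊕36=6f, 4c⊕36=7a, 62⊕36=54.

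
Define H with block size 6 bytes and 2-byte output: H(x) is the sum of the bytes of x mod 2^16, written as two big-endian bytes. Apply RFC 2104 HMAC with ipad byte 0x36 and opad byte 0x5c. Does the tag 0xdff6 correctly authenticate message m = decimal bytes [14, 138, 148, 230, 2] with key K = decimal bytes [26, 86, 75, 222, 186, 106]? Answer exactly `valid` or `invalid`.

invalid

Key decimal bytes [26, 86, 75, 222, 186, 106] = 1a 56 4b de ba 6a is exactly B = 6 bytes: K' = 1a 56 4b de ba 6a.
K' ⊕ ipad = 2c 60 7d e8 8c 5c; K' ⊕ opad = 46 0a 17 82 e6 36.
Inner hash: sum = 44+96+125+232+140+92+14+138+148+230+2 = 1261 → 04 ed.
Outer hash (recomputed tag): sum = 70+10+23+130+230+54+4+237 = 758 → 02 f6.
Recomputed tag = 02f6; claimed = dff6 → mismatch.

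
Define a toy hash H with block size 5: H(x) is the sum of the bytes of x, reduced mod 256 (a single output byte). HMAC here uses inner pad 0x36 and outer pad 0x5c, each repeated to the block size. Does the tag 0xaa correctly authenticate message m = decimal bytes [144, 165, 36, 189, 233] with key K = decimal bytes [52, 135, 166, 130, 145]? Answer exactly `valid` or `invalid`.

invalid

Key decimal bytes [52, 135, 166, 130, 145] = 34 87 a6 82 91 is exactly B = 5 bytes: K' = 34 87 a6 82 91.
K' ⊕ ipad = 02 b1 90 b4 a7; K' ⊕ opad = 68 db fa de cd.
Inner hash: sum = 2+177+144+180+167+144+165+36+189+233 = 1437; mod 256 = 157 → 9d.
Outer hash (recomputed tag): sum = 104+219+250+222+205+157 = 1157; mod 256 = 133 → 85.
Recomputed tag = 85; claimed = aa → mismatch.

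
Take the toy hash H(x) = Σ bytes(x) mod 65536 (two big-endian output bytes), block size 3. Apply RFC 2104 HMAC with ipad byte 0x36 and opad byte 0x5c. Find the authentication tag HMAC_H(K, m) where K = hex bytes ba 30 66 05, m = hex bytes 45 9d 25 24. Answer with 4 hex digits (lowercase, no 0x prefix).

01be

Key hex bytes ba 30 66 05 is 4 bytes > B = 3, so hash it first: H(key) = 01 55, then zero-pad to 3 bytes: K' = 01 55 00.
K' ⊕ ipad = 37 63 36.  K' ⊕ opad = 5d 09 5c.
Inner input = (K'⊕ipad) ∥ m = 37 63 36 ∥ 45 9d 25 24.
Inner hash: sum = 55+99+54+69+157+37+36 = 507 → 01 fb.
Outer input = (K'⊕opad) ∥ inner = 5d 09 5c ∥ 01 fb.
Outer hash (tag): sum = 93+9+92+1+251 = 446 → 01 be.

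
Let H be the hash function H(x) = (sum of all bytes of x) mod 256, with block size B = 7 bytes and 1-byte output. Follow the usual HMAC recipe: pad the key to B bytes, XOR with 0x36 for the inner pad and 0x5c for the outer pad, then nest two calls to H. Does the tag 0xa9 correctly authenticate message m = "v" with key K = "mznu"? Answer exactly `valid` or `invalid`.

invalid

Key "mznu" = 6d 7a 6e 75 is 4 bytes ≤ B = 7; zero-pad to 7 bytes: K' = 6d 7a 6e 75 00 00 00.
K' ⊕ ipad = 5b 4c 58 43 36 36 36; K' ⊕ opad = 31 26 32 29 5c 5c 5c.
Inner hash: sum = 91+76+88+67+54+54+54+118 = 602; mod 256 = 90 → 5a.
Outer hash (recomputed tag): sum = 49+38+50+41+92+92+92+90 = 544; mod 256 = 32 → 20.
Recomputed tag = 20; claimed = a9 → mismatch.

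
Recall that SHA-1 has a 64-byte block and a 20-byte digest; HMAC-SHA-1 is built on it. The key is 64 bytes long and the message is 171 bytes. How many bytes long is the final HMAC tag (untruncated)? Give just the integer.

The tag is one SHA-1 digest: 20 bytes.

20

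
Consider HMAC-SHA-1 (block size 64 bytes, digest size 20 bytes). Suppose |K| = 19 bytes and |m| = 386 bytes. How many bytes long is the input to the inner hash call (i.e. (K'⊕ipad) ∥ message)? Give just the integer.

Key is 19 ≤ 64 bytes, zero-padded: |K'| = 64.
Inner input = (K'⊕ipad) ∥ m → 64 + 386 = 450 bytes.

450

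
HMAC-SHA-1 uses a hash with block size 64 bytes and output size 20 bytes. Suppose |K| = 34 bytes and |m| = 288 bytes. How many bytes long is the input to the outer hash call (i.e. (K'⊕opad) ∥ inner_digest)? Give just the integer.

84

Key is 34 ≤ 64 bytes, zero-padded: |K'| = 64.
Outer input = (K'⊕opad) ∥ H(inner) → 64 + 20 = 84 bytes.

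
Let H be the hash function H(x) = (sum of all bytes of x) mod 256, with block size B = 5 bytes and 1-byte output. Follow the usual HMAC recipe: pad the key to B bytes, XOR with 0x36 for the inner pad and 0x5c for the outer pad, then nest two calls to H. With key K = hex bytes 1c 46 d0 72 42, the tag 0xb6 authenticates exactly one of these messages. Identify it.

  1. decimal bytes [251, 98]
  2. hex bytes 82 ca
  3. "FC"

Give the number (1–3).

Key hex bytes 1c 46 d0 72 42 is exactly B = 5 bytes: K' = 1c 46 d0 72 42.
K' ⊕ ipad = 2a 70 e6 44 74; K' ⊕ opad = 40 1a 8c 2e 1e.
m1: inner = H(2a 70 e6 44 74 fb 62) = 95; tag = H(40 1a 8c 2e 1e 95) = c7
m2: inner = H(2a 70 e6 44 74 82 ca) = 84; tag = H(40 1a 8c 2e 1e 84) = b6 ← matches
m3: inner = H(2a 70 e6 44 74 46 43) = c1; tag = H(40 1a 8c 2e 1e c1) = f3

2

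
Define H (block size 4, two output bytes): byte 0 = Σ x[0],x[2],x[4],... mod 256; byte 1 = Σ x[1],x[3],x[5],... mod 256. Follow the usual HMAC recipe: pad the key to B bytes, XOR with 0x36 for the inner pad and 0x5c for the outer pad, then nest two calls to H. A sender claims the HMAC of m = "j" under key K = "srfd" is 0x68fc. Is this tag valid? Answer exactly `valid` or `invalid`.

valid

Key "srfd" = 73 72 66 64 is exactly B = 4 bytes: K' = 73 72 66 64.
K' ⊕ ipad = 45 44 50 52; K' ⊕ opad = 2f 2e 3a 38.
Inner hash: even-index sum = 255 mod 256 = 255; odd-index sum = 150 mod 256 = 150 → ff 96.
Outer hash (recomputed tag): even-index sum = 360 mod 256 = 104; odd-index sum = 252 mod 256 = 252 → 68 fc.
Recomputed tag = 68fc; claimed = 68fc → match.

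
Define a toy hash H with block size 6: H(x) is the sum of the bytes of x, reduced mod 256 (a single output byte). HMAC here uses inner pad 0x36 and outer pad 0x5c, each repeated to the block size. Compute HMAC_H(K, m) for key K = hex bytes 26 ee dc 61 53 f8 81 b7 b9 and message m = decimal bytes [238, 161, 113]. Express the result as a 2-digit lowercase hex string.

Key hex bytes 26 ee dc 61 53 f8 81 b7 b9 is 9 bytes > B = 6, so hash it first: H(key) = 8d, then zero-pad to 6 bytes: K' = 8d 00 00 00 00 00.
K' ⊕ ipad = bb 36 36 36 36 36.  K' ⊕ opad = d1 5c 5c 5c 5c 5c.
Inner input = (K'⊕ipad) ∥ m = bb 36 36 36 36 36 ∥ ee a1 71.
Inner hash: sum = 187+54+54+54+54+54+238+161+113 = 969; mod 256 = 201 → c9.
Outer input = (K'⊕opad) ∥ inner = d1 5c 5c 5c 5c 5c ∥ c9.
Outer hash (tag): sum = 209+92+92+92+92+92+201 = 870; mod 256 = 102 → 66.

66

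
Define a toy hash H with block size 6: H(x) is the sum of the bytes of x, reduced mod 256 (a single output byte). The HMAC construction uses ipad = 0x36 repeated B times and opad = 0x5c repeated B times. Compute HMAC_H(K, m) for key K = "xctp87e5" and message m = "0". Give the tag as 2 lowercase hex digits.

Key "xctp87e5" = 78 63 74 70 38 37 65 35 is 8 bytes > B = 6, so hash it first: H(key) = c8, then zero-pad to 6 bytes: K' = c8 00 00 00 00 00.
K' ⊕ ipad = fe 36 36 36 36 36.  K' ⊕ opad = 94 5c 5c 5c 5c 5c.
Inner input = (K'⊕ipad) ∥ m = fe 36 36 36 36 36 ∥ 30.
Inner hash: sum = 254+54+54+54+54+54+48 = 572; mod 256 = 60 → 3c.
Outer input = (K'⊕opad) ∥ inner = 94 5c 5c 5c 5c 5c ∥ 3c.
Outer hash (tag): sum = 148+92+92+92+92+92+60 = 668; mod 256 = 156 → 9c.

9c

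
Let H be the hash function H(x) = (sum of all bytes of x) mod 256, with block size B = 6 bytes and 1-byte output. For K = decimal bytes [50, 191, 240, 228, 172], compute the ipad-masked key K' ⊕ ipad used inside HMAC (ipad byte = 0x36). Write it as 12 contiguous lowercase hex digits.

0489c6d29a36

Key decimal bytes [50, 191, 240, 228, 172] = 32 bf f0 e4 ac is 5 bytes ≤ B = 6; zero-pad to 6 bytes: K' = 32 bf f0 e4 ac 00.
XOR each byte with 0x36: 32⊕36=04, bf⊕36=89, f0⊕36=c6, e4⊕36=d2, ac⊕36=9a, 00⊕36=36.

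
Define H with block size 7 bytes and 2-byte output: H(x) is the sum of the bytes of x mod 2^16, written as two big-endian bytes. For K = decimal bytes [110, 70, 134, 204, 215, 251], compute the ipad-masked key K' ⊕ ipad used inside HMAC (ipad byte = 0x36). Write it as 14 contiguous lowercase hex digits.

Key decimal bytes [110, 70, 134, 204, 215, 251] = 6e 46 86 cc d7 fb is 6 bytes ≤ B = 7; zero-pad to 7 bytes: K' = 6e 46 86 cc d7 fb 00.
XOR each byte with 0x36: 6e⊕36=58, 46⊕36=70, 86⊕36=b0, cc⊕36=fa, d7⊕36=e1, fb⊕36=cd, 00⊕36=36.

5870b0fae1cd36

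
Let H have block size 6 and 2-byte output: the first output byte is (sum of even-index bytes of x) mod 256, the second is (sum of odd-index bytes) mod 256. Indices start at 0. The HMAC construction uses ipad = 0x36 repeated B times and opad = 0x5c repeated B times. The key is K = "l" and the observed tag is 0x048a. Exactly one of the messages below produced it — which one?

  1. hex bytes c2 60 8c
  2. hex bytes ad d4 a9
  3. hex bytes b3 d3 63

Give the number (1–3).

2

Key "l" = 6c is 1 byte ≤ B = 6; zero-pad to 6 bytes: K' = 6c 00 00 00 00 00.
K' ⊕ ipad = 5a 36 36 36 36 36; K' ⊕ opad = 30 5c 5c 5c 5c 5c.
m1: inner = H(5a 36 36 36 36 36 c2 60 8c) = 14 02; tag = H(30 5c 5c 5c 5c 5c 14 02) = fc16
m2: inner = H(5a 36 36 36 36 36 ad d4 a9) = 1c 76; tag = H(30 5c 5c 5c 5c 5c 1c 76) = 048a ← matches
m3: inner = H(5a 36 36 36 36 36 b3 d3 63) = dc 75; tag = H(30 5c 5c 5c 5c 5c dc 75) = c489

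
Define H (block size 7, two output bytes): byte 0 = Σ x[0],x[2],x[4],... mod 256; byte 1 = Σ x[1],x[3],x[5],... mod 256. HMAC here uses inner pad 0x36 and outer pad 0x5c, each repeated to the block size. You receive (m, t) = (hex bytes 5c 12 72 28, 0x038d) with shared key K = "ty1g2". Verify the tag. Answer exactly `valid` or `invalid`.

Key "ty1g2" = 74 79 31 67 32 is 5 bytes ≤ B = 7; zero-pad to 7 bytes: K' = 74 79 31 67 32 00 00.
K' ⊕ ipad = 42 4f 07 51 04 36 36; K' ⊕ opad = 28 25 6d 3b 6e 5c 5c.
Inner hash: even-index sum = 189 mod 256 = 189; odd-index sum = 420 mod 256 = 164 → bd a4.
Outer hash (recomputed tag): even-index sum = 515 mod 256 = 3; odd-index sum = 377 mod 256 = 121 → 03 79.
Recomputed tag = 0379; claimed = 038d → mismatch.

invalid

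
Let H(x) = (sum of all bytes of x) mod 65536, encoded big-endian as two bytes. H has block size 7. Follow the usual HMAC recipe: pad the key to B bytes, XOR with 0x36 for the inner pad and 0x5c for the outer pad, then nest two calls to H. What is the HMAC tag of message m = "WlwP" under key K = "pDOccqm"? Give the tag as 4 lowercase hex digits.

013e

Key "pDOccqm" = 70 44 4f 63 63 71 6d is exactly B = 7 bytes: K' = 70 44 4f 63 63 71 6d.
K' ⊕ ipad = 46 72 79 55 55 47 5b.  K' ⊕ opad = 2c 18 13 3f 3f 2d 31.
Inner input = (K'⊕ipad) ∥ m = 46 72 79 55 55 47 5b ∥ 57 6c 77 50.
Inner hash: sum = 70+114+121+85+85+71+91+87+108+119+80 = 1031 → 04 07.
Outer input = (K'⊕opad) ∥ inner = 2c 18 13 3f 3f 2d 31 ∥ 04 07.
Outer hash (tag): sum = 44+24+19+63+63+45+49+4+7 = 318 → 01 3e.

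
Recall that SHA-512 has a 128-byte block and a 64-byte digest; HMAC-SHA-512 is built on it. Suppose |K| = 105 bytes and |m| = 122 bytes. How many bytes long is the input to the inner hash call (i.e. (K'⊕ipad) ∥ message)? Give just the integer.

Key is 105 ≤ 128 bytes, zero-padded: |K'| = 128.
Inner input = (K'⊕ipad) ∥ m → 128 + 122 = 250 bytes.

250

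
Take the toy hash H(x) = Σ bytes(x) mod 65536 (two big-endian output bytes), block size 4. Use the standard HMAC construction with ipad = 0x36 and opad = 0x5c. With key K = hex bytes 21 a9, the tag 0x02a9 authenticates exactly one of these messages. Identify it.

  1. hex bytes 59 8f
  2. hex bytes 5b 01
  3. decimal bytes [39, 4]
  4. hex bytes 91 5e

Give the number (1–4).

Key hex bytes 21 a9 is 2 bytes ≤ B = 4; zero-pad to 4 bytes: K' = 21 a9 00 00.
K' ⊕ ipad = 17 9f 36 36; K' ⊕ opad = 7d f5 5c 5c.
m1: inner = H(17 9f 36 36 59 8f) = 02 0a; tag = H(7d f5 5c 5c 02 0a) = 0236
m2: inner = H(17 9f 36 36 5b 01) = 01 7e; tag = H(7d f5 5c 5c 01 7e) = 02a9 ← matches
m3: inner = H(17 9f 36 36 27 04) = 01 4d; tag = H(7d f5 5c 5c 01 4d) = 0278
m4: inner = H(17 9f 36 36 91 5e) = 02 11; tag = H(7d f5 5c 5c 02 11) = 023d

2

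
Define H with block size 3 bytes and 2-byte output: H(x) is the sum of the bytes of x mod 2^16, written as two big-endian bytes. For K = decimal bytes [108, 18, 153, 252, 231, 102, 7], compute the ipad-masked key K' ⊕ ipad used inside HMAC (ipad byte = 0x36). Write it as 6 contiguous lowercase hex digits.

355136

Key decimal bytes [108, 18, 153, 252, 231, 102, 7] = 6c 12 99 fc e7 66 07 is 7 bytes > B = 3, so hash it first: H(key) = 03 67, then zero-pad to 3 bytes: K' = 03 67 00.
XOR each byte with 0x36: 03⊕36=35, 67⊕36=51, 00⊕36=36.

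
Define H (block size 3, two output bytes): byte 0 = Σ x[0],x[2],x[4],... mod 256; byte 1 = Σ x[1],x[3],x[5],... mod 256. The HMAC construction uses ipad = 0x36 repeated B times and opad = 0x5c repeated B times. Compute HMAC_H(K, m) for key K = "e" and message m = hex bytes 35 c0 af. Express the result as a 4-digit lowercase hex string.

afa5

Key "e" = 65 is 1 byte ≤ B = 3; zero-pad to 3 bytes: K' = 65 00 00.
K' ⊕ ipad = 53 36 36.  K' ⊕ opad = 39 5c 5c.
Inner input = (K'⊕ipad) ∥ m = 53 36 36 ∥ 35 c0 af.
Inner hash: even-index sum = 329 mod 256 = 73; odd-index sum = 282 mod 256 = 26 → 49 1a.
Outer input = (K'⊕opad) ∥ inner = 39 5c 5c ∥ 49 1a.
Outer hash (tag): even-index sum = 175 mod 256 = 175; odd-index sum = 165 mod 256 = 165 → af a5.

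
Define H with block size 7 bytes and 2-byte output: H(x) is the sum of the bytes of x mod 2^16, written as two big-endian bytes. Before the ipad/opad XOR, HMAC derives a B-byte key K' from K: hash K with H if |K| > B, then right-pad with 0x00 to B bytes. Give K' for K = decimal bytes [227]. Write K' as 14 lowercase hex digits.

e3000000000000

Key decimal bytes [227] = e3 is 1 byte ≤ B = 7; zero-pad to 7 bytes: K' = e3 00 00 00 00 00 00.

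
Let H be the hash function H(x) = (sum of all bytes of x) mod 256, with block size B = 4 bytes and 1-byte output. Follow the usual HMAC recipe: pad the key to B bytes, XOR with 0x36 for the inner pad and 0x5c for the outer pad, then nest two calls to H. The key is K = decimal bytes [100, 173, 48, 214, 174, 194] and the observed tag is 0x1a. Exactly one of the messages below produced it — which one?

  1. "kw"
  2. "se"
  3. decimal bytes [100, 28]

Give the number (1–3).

2

Key decimal bytes [100, 173, 48, 214, 174, 194] = 64 ad 30 d6 ae c2 is 6 bytes > B = 4, so hash it first: H(key) = 87, then zero-pad to 4 bytes: K' = 87 00 00 00.
K' ⊕ ipad = b1 36 36 36; K' ⊕ opad = db 5c 5c 5c.
m1: inner = H(b1 36 36 36 6b 77) = 35; tag = H(db 5c 5c 5c 35) = 24
m2: inner = H(b1 36 36 36 73 65) = 2b; tag = H(db 5c 5c 5c 2b) = 1a ← matches
m3: inner = H(b1 36 36 36 64 1c) = d3; tag = H(db 5c 5c 5c d3) = c2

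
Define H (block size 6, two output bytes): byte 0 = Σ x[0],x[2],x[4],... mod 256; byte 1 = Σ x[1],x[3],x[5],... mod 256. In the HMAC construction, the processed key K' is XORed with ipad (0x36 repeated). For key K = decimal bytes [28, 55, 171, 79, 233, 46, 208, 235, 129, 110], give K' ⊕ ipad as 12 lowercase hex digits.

373b36363636

Key decimal bytes [28, 55, 171, 79, 233, 46, 208, 235, 129, 110] = 1c 37 ab 4f e9 2e d0 eb 81 6e is 10 bytes > B = 6, so hash it first: H(key) = 01 0d, then zero-pad to 6 bytes: K' = 01 0d 00 00 00 00.
XOR each byte with 0x36: 01⊕36=37, 0d⊕36=3b, 00⊕36=36, 00⊕36=36, 00⊕36=36, 00⊕36=36.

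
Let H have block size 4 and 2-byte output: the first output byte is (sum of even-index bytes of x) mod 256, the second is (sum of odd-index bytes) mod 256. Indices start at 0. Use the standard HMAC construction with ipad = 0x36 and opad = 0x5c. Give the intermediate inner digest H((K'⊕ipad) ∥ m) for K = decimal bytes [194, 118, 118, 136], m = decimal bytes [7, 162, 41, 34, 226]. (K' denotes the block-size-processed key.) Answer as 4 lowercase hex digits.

Key decimal bytes [194, 118, 118, 136] = c2 76 76 88 is exactly B = 4 bytes: K' = c2 76 76 88.
K' ⊕ ipad = f4 40 40 be.
Inner input = f4 40 40 be ∥ 07 a2 29 22 e2.
Inner hash: even-index sum = 582 mod 256 = 70; odd-index sum = 450 mod 256 = 194 → 46 c2.

46c2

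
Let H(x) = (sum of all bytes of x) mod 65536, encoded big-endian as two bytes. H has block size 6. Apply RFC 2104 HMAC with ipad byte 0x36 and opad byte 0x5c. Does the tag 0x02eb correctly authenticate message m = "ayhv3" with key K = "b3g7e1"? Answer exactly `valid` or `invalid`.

Key "b3g7e1" = 62 33 67 37 65 31 is exactly B = 6 bytes: K' = 62 33 67 37 65 31.
K' ⊕ ipad = 54 05 51 01 53 07; K' ⊕ opad = 3e 6f 3b 6b 39 6d.
Inner hash: sum = 84+5+81+1+83+7+97+121+104+118+51 = 752 → 02 f0.
Outer hash (recomputed tag): sum = 62+111+59+107+57+109+2+240 = 747 → 02 eb.
Recomputed tag = 02eb; claimed = 02eb → match.

valid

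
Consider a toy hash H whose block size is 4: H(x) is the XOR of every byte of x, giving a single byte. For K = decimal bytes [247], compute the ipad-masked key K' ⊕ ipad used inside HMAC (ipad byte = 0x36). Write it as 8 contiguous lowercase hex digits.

c1363636

Key decimal bytes [247] = f7 is 1 byte ≤ B = 4; zero-pad to 4 bytes: K' = f7 00 00 00.
XOR each byte with 0x36: f7⊕36=c1, 00⊕36=36, 00⊕36=36, 00⊕36=36.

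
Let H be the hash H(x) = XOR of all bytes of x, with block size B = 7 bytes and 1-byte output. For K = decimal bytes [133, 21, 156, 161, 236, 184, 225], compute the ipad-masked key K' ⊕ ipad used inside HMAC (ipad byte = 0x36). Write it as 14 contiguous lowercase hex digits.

b323aa97da8ed7

Key decimal bytes [133, 21, 156, 161, 236, 184, 225] = 85 15 9c a1 ec b8 e1 is exactly B = 7 bytes: K' = 85 15 9c a1 ec b8 e1.
XOR each byte with 0x36: 85⊕36=b3, 15⊕36=23, 9c⊕36=aa, a1⊕36=97, ec⊕36=da, b8⊕36=8e, e1⊕36=d7.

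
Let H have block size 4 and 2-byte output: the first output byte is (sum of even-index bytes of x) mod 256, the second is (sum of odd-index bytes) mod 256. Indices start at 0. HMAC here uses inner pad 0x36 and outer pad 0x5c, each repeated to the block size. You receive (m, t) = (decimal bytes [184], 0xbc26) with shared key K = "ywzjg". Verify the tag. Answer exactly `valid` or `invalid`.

Key "ywzjg" = 79 77 7a 6a 67 is 5 bytes > B = 4, so hash it first: H(key) = 5a e1, then zero-pad to 4 bytes: K' = 5a e1 00 00.
K' ⊕ ipad = 6c d7 36 36; K' ⊕ opad = 06 bd 5c 5c.
Inner hash: even-index sum = 346 mod 256 = 90; odd-index sum = 269 mod 256 = 13 → 5a 0d.
Outer hash (recomputed tag): even-index sum = 188 mod 256 = 188; odd-index sum = 294 mod 256 = 38 → bc 26.
Recomputed tag = bc26; claimed = bc26 → match.

valid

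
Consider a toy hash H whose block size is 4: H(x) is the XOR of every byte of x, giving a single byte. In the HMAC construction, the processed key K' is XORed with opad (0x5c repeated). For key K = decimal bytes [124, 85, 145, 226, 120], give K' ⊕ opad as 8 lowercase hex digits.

7e5c5c5c

Key decimal bytes [124, 85, 145, 226, 120] = 7c 55 91 e2 78 is 5 bytes > B = 4, so hash it first: H(key) = 22, then zero-pad to 4 bytes: K' = 22 00 00 00.
XOR each byte with 0x5c: 22⊕5c=7e, 00⊕5c=5c, 00⊕5c=5c, 00⊕5c=5c.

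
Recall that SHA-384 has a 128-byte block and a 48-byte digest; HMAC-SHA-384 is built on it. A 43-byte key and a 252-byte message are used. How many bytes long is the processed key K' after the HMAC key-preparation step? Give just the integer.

Key is 43 ≤ 128 bytes, zero-padded: |K'| = 128.

128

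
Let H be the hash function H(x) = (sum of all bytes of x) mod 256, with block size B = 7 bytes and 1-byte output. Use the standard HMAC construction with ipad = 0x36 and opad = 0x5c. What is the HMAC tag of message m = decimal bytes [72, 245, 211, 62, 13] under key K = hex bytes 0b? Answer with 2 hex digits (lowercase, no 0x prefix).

Key hex bytes 0b is 1 byte ≤ B = 7; zero-pad to 7 bytes: K' = 0b 00 00 00 00 00 00.
K' ⊕ ipad = 3d 36 36 36 36 36 36.  K' ⊕ opad = 57 5c 5c 5c 5c 5c 5c.
Inner input = (K'⊕ipad) ∥ m = 3d 36 36 36 36 36 36 ∥ 48 f5 d3 3e 0d.
Inner hash: sum = 61+54+54+54+54+54+54+72+245+211+62+13 = 988; mod 256 = 220 → dc.
Outer input = (K'⊕opad) ∥ inner = 57 5c 5c 5c 5c 5c 5c ∥ dc.
Outer hash (tag): sum = 87+92+92+92+92+92+92+220 = 859; mod 256 = 91 → 5b.

5b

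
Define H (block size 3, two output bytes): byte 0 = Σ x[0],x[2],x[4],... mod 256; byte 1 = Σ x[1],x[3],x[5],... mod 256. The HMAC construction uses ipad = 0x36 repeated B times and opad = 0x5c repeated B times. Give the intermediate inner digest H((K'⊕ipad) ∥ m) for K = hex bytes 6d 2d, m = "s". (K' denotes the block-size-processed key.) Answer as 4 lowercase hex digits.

Key hex bytes 6d 2d is 2 bytes ≤ B = 3; zero-pad to 3 bytes: K' = 6d 2d 00.
K' ⊕ ipad = 5b 1b 36.
Inner input = 5b 1b 36 ∥ 73.
Inner hash: even-index sum = 145 mod 256 = 145; odd-index sum = 142 mod 256 = 142 → 91 8e.

918e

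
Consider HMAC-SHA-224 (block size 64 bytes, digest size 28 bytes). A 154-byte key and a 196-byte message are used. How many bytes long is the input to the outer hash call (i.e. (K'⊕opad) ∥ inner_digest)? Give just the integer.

Key is 154 > 64 bytes, so it is hashed to 28 bytes then zero-padded to 64: |K'| = 64.
Outer input = (K'⊕opad) ∥ H(inner) → 64 + 28 = 92 bytes.

92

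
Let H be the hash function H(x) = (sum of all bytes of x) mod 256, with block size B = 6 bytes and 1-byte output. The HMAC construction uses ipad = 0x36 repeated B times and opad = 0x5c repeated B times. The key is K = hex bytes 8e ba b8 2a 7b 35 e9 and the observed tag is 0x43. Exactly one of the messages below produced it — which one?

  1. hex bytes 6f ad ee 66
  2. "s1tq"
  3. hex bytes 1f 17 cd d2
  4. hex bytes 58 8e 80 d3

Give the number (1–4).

3

Key hex bytes 8e ba b8 2a 7b 35 e9 is 7 bytes > B = 6, so hash it first: H(key) = c3, then zero-pad to 6 bytes: K' = c3 00 00 00 00 00.
K' ⊕ ipad = f5 36 36 36 36 36; K' ⊕ opad = 9f 5c 5c 5c 5c 5c.
m1: inner = H(f5 36 36 36 36 36 6f ad ee 66) = 73; tag = H(9f 5c 5c 5c 5c 5c 73) = de
m2: inner = H(f5 36 36 36 36 36 73 31 74 71) = 8c; tag = H(9f 5c 5c 5c 5c 5c 8c) = f7
m3: inner = H(f5 36 36 36 36 36 1f 17 cd d2) = d8; tag = H(9f 5c 5c 5c 5c 5c d8) = 43 ← matches
m4: inner = H(f5 36 36 36 36 36 58 8e 80 d3) = 3c; tag = H(9f 5c 5c 5c 5c 5c 3c) = a7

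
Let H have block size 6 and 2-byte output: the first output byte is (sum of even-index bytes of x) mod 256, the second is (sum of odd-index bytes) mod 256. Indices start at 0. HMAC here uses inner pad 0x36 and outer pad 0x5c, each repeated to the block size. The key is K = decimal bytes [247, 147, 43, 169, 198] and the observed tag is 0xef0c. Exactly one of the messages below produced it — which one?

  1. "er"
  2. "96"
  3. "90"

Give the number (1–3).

Key decimal bytes [247, 147, 43, 169, 198] = f7 93 2b a9 c6 is 5 bytes ≤ B = 6; zero-pad to 6 bytes: K' = f7 93 2b a9 c6 00.
K' ⊕ ipad = c1 a5 1d 9f f0 36; K' ⊕ opad = ab cf 77 f5 9a 5c.
m1: inner = H(c1 a5 1d 9f f0 36 65 72) = 33 ec; tag = H(ab cf 77 f5 9a 5c 33 ec) = ef0c ← matches
m2: inner = H(c1 a5 1d 9f f0 36 39 36) = 07 b0; tag = H(ab cf 77 f5 9a 5c 07 b0) = c3d0
m3: inner = H(c1 a5 1d 9f f0 36 39 30) = 07 aa; tag = H(ab cf 77 f5 9a 5c 07 aa) = c3ca

1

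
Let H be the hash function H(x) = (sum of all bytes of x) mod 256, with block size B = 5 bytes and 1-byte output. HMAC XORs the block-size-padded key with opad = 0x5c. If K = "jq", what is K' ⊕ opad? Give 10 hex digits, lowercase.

Key "jq" = 6a 71 is 2 bytes ≤ B = 5; zero-pad to 5 bytes: K' = 6a 71 00 00 00.
XOR each byte with 0x5c: 6a⊕5c=36, 71⊕5c=2d, 00⊕5c=5c, 00⊕5c=5c, 00⊕5c=5c.

362d5c5c5c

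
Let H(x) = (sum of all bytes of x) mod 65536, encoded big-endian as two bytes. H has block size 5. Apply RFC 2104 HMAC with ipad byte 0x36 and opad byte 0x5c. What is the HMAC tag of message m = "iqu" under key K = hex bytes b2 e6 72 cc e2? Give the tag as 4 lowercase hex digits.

03dd

Key hex bytes b2 e6 72 cc e2 is exactly B = 5 bytes: K' = b2 e6 72 cc e2.
K' ⊕ ipad = 84 d0 44 fa d4.  K' ⊕ opad = ee ba 2e 90 be.
Inner input = (K'⊕ipad) ∥ m = 84 d0 44 fa d4 ∥ 69 71 75.
Inner hash: sum = 132+208+68+250+212+105+113+117 = 1205 → 04 b5.
Outer input = (K'⊕opad) ∥ inner = ee ba 2e 90 be ∥ 04 b5.
Outer hash (tag): sum = 238+186+46+144+190+4+181 = 989 → 03 dd.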